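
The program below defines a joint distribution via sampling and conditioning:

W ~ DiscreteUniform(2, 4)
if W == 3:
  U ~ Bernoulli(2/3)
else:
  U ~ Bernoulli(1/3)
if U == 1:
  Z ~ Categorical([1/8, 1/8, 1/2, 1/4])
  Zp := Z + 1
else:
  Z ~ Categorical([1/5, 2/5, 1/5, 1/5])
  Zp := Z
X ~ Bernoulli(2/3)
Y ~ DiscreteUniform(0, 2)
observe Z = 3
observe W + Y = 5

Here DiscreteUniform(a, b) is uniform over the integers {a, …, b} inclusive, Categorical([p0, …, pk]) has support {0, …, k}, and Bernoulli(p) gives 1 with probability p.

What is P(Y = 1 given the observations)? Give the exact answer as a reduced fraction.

P(Y = 1 | obs) = 13/27

Enumerate traces; 8 have nonzero weight after conditioning:
  (W=3, U=0, Z=3, X=0, Y=2) weight 1/405
  (W=3, U=0, Z=3, X=1, Y=2) weight 2/405
  (W=3, U=1, Z=3, X=0, Y=2) weight 1/162
  (W=3, U=1, Z=3, X=1, Y=2) weight 1/81
  (W=4, U=0, Z=3, X=0, Y=1) weight 2/405
  (W=4, U=0, Z=3, X=1, Y=1) weight 4/405
  (W=4, U=1, Z=3, X=0, Y=1) weight 1/324
  (W=4, U=1, Z=3, X=1, Y=1) weight 1/162
Group by Y:
  weight(Y=1) = 13/540
  weight(Y=2) = 7/270
Total weight = 13/540 + 7/270 = 1/20
P(Y=1 | obs) = 13/540 / 1/20 = 13/27
P(Y=2 | obs) = 7/270 / 1/20 = 14/27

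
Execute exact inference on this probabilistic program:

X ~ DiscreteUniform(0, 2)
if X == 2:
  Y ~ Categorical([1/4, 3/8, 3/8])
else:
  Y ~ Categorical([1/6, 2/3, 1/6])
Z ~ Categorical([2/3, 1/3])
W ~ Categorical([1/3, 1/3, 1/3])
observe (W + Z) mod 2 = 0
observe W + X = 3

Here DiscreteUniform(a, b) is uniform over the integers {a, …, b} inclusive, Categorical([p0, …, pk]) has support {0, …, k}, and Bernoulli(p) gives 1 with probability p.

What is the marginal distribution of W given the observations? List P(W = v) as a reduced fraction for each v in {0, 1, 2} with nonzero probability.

Enumerate traces; 6 have nonzero weight after conditioning:
  (X=1, Y=0, Z=0, W=2) weight 1/81
  (X=1, Y=1, Z=0, W=2) weight 4/81
  (X=1, Y=2, Z=0, W=2) weight 1/81
  (X=2, Y=0, Z=1, W=1) weight 1/108
  (X=2, Y=1, Z=1, W=1) weight 1/72
  (X=2, Y=2, Z=1, W=1) weight 1/72
Group by W:
  weight(W=1) = 1/27
  weight(W=2) = 2/27
Total weight = 1/27 + 2/27 = 1/9
P(W=1 | obs) = 1/27 / 1/9 = 1/3
P(W=2 | obs) = 2/27 / 1/9 = 2/3

P(W=1) = 1/3, P(W=2) = 2/3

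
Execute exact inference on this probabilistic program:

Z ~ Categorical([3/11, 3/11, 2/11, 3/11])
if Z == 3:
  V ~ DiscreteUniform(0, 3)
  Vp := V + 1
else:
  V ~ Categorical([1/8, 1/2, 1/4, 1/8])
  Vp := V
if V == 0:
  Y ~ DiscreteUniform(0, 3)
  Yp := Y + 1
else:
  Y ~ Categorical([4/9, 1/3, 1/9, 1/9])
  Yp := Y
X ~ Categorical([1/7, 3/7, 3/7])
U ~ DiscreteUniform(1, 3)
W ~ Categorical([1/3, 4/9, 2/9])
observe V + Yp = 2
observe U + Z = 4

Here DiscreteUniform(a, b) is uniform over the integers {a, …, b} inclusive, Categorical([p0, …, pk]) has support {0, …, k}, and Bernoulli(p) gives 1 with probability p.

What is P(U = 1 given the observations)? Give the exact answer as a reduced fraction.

P(U = 1 | obs) = 222/667

Enumerate traces; 81 have nonzero weight after conditioning:
  (Z=1, V=0, Y=1, X=0, U=3, W=0) weight 1/7392
  (Z=1, V=0, Y=1, X=0, U=3, W=1) weight 1/5544
  (Z=1, V=0, Y=1, X=0, U=3, W=2) weight 1/11088
  (Z=1, V=0, Y=1, X=1, U=3, W=0) weight 1/2464
  (Z=1, V=0, Y=1, X=1, U=3, W=1) weight 1/1848
  (Z=1, V=0, Y=1, X=1, U=3, W=2) weight 1/3696
  (Z=1, V=0, Y=1, X=2, U=3, W=0) weight 1/2464
  (Z=1, V=0, Y=1, X=2, U=3, W=1) weight 1/1848
  (Z=2, V=0, Y=1, X=0, U=2, W=0) weight 1/11088
  (Z=3, V=0, Y=1, X=0, U=1, W=0) weight 1/3696
  … 71 more
Group by U:
  weight(U=1) = 37/1584
  weight(U=2) = 89/4752
  weight(U=3) = 89/3168
Total weight = 37/1584 + 89/4752 + 89/3168 = 667/9504
P(U=1 | obs) = 37/1584 / 667/9504 = 222/667
P(U=2 | obs) = 89/4752 / 667/9504 = 178/667
P(U=3 | obs) = 89/3168 / 667/9504 = 267/667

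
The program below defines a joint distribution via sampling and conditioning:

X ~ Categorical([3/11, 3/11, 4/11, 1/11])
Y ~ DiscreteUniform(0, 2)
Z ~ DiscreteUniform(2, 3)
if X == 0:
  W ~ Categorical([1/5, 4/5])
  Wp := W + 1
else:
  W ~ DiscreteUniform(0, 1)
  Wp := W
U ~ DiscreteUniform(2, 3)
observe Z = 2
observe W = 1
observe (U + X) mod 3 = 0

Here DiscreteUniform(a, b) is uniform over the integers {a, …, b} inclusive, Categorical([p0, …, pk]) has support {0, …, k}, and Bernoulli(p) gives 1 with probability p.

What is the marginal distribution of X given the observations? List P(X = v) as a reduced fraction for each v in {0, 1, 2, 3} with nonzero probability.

Enumerate traces; 9 have nonzero weight after conditioning:
  (X=0, Y=0, Z=2, W=1, U=3) weight 1/55
  (X=0, Y=1, Z=2, W=1, U=3) weight 1/55
  (X=0, Y=2, Z=2, W=1, U=3) weight 1/55
  (X=1, Y=0, Z=2, W=1, U=2) weight 1/88
  (X=1, Y=1, Z=2, W=1, U=2) weight 1/88
  (X=1, Y=2, Z=2, W=1, U=2) weight 1/88
  (X=3, Y=0, Z=2, W=1, U=3) weight 1/264
  (X=3, Y=1, Z=2, W=1, U=3) weight 1/264
  … 1 more
Group by X:
  weight(X=0) = 3/55
  weight(X=1) = 3/88
  weight(X=3) = 1/88
Total weight = 3/55 + 3/88 + 1/88 = 1/10
P(X=0 | obs) = 3/55 / 1/10 = 6/11
P(X=1 | obs) = 3/88 / 1/10 = 15/44
P(X=3 | obs) = 1/88 / 1/10 = 5/44

P(X=0) = 6/11, P(X=1) = 15/44, P(X=3) = 5/44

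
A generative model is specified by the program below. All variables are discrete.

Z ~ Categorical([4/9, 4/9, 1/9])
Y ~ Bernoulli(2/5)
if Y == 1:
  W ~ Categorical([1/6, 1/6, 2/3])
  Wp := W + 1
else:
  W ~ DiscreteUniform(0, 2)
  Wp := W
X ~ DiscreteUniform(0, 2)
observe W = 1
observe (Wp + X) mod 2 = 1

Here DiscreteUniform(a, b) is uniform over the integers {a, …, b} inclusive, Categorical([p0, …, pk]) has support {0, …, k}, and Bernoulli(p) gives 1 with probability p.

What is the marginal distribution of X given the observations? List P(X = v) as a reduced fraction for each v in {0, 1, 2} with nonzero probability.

P(X=0) = 3/7, P(X=1) = 1/7, P(X=2) = 3/7

Enumerate traces; 9 have nonzero weight after conditioning:
  (Z=0, Y=0, W=1, X=0) weight 4/135
  (Z=0, Y=0, W=1, X=2) weight 4/135
  (Z=0, Y=1, W=1, X=1) weight 4/405
  (Z=1, Y=0, W=1, X=0) weight 4/135
  (Z=1, Y=0, W=1, X=2) weight 4/135
  (Z=1, Y=1, W=1, X=1) weight 4/405
  (Z=2, Y=0, W=1, X=0) weight 1/135
  (Z=2, Y=0, W=1, X=2) weight 1/135
  … 1 more
Group by X:
  weight(X=0) = 1/15
  weight(X=1) = 1/45
  weight(X=2) = 1/15
Total weight = 1/15 + 1/45 + 1/15 = 7/45
P(X=0 | obs) = 1/15 / 7/45 = 3/7
P(X=1 | obs) = 1/45 / 7/45 = 1/7
P(X=2 | obs) = 1/15 / 7/45 = 3/7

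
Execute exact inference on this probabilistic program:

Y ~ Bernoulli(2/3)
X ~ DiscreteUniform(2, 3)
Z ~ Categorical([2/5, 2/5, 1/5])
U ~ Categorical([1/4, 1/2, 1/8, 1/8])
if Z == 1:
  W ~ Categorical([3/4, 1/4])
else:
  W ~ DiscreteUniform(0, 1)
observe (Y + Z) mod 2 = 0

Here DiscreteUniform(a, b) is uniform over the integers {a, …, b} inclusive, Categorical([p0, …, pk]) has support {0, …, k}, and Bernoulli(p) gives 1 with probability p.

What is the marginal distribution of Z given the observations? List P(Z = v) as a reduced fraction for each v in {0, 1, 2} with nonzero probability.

Enumerate traces; 48 have nonzero weight after conditioning:
  (Y=0, X=2, Z=0, U=0, W=0) weight 1/120
  (Y=0, X=2, Z=0, U=0, W=1) weight 1/120
  (Y=0, X=2, Z=0, U=1, W=0) weight 1/60
  (Y=0, X=2, Z=0, U=1, W=1) weight 1/60
  (Y=0, X=2, Z=0, U=2, W=0) weight 1/240
  (Y=0, X=2, Z=0, U=2, W=1) weight 1/240
  (Y=0, X=2, Z=0, U=3, W=0) weight 1/240
  (Y=0, X=2, Z=0, U=3, W=1) weight 1/240
  (Y=0, X=2, Z=2, U=0, W=0) weight 1/240
  (Y=1, X=2, Z=1, U=0, W=0) weight 1/40
  … 38 more
Group by Z:
  weight(Z=0) = 2/15
  weight(Z=1) = 4/15
  weight(Z=2) = 1/15
Total weight = 2/15 + 4/15 + 1/15 = 7/15
P(Z=0 | obs) = 2/15 / 7/15 = 2/7
P(Z=1 | obs) = 4/15 / 7/15 = 4/7
P(Z=2 | obs) = 1/15 / 7/15 = 1/7

P(Z=0) = 2/7, P(Z=1) = 4/7, P(Z=2) = 1/7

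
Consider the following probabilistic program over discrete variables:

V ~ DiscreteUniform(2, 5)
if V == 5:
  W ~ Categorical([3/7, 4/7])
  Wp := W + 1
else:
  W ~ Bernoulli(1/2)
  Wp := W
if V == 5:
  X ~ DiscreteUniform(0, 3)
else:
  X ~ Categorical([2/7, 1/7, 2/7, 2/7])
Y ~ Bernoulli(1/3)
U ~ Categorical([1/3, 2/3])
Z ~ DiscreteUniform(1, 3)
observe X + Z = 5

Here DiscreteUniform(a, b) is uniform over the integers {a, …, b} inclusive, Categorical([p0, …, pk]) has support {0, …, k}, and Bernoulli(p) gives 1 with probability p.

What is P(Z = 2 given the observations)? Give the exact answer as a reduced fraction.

Enumerate traces; 64 have nonzero weight after conditioning:
  (V=2, W=0, X=2, Y=0, U=0, Z=3) weight 1/378
  (V=2, W=0, X=2, Y=0, U=1, Z=3) weight 1/189
  (V=2, W=0, X=2, Y=1, U=0, Z=3) weight 1/756
  (V=2, W=0, X=2, Y=1, U=1, Z=3) weight 1/378
  (V=2, W=0, X=3, Y=0, U=0, Z=2) weight 1/378
  (V=2, W=0, X=3, Y=0, U=1, Z=2) weight 1/189
  (V=2, W=0, X=3, Y=1, U=0, Z=2) weight 1/756
  (V=2, W=0, X=3, Y=1, U=1, Z=2) weight 1/378
  … 56 more
Group by Z:
  weight(Z=2) = 31/336
  weight(Z=3) = 31/336
Total weight = 31/336 + 31/336 = 31/168
P(Z=2 | obs) = 31/336 / 31/168 = 1/2
P(Z=3 | obs) = 31/336 / 31/168 = 1/2

P(Z = 2 | obs) = 1/2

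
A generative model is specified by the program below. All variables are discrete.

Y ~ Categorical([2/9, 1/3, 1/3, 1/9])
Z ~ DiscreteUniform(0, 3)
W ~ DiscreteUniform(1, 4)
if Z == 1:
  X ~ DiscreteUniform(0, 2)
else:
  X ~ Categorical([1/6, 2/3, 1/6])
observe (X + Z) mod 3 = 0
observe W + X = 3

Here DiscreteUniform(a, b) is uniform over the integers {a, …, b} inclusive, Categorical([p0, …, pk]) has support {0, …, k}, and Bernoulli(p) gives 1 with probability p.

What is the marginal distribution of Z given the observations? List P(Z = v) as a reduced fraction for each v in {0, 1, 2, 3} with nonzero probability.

Enumerate traces; 16 have nonzero weight after conditioning:
  (Y=0, Z=0, W=3, X=0) weight 1/432
  (Y=0, Z=1, W=1, X=2) weight 1/216
  (Y=0, Z=2, W=2, X=1) weight 1/108
  (Y=0, Z=3, W=3, X=0) weight 1/432
  (Y=1, Z=0, W=3, X=0) weight 1/288
  (Y=1, Z=1, W=1, X=2) weight 1/144
  (Y=1, Z=2, W=2, X=1) weight 1/72
  (Y=1, Z=3, W=3, X=0) weight 1/288
  … 8 more
Group by Z:
  weight(Z=0) = 1/96
  weight(Z=1) = 1/48
  weight(Z=2) = 1/24
  weight(Z=3) = 1/96
Total weight = 1/96 + 1/48 + 1/24 + 1/96 = 1/12
P(Z=0 | obs) = 1/96 / 1/12 = 1/8
P(Z=1 | obs) = 1/48 / 1/12 = 1/4
P(Z=2 | obs) = 1/24 / 1/12 = 1/2
P(Z=3 | obs) = 1/96 / 1/12 = 1/8

P(Z=0) = 1/8, P(Z=1) = 1/4, P(Z=2) = 1/2, P(Z=3) = 1/8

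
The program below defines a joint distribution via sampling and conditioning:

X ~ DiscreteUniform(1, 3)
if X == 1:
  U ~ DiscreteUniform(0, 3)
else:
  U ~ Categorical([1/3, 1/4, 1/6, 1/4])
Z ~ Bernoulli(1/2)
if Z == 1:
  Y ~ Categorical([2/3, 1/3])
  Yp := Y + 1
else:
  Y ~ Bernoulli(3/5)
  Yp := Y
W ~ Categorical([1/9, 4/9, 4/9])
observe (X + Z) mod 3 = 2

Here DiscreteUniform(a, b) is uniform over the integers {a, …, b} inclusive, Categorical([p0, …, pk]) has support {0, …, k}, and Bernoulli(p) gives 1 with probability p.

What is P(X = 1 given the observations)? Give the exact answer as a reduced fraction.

P(X = 1 | obs) = 1/2

Enumerate traces; 48 have nonzero weight after conditioning:
  (X=1, U=0, Z=1, Y=0, W=0) weight 1/324
  (X=1, U=0, Z=1, Y=0, W=1) weight 1/81
  (X=1, U=0, Z=1, Y=0, W=2) weight 1/81
  (X=1, U=0, Z=1, Y=1, W=0) weight 1/648
  (X=1, U=0, Z=1, Y=1, W=1) weight 1/162
  (X=1, U=0, Z=1, Y=1, W=2) weight 1/162
  (X=1, U=1, Z=1, Y=0, W=0) weight 1/324
  (X=1, U=1, Z=1, Y=0, W=1) weight 1/81
  (X=2, U=0, Z=0, Y=0, W=0) weight 1/405
  … 39 more
Group by X:
  weight(X=1) = 1/6
  weight(X=2) = 1/6
Total weight = 1/6 + 1/6 = 1/3
P(X=1 | obs) = 1/6 / 1/3 = 1/2
P(X=2 | obs) = 1/6 / 1/3 = 1/2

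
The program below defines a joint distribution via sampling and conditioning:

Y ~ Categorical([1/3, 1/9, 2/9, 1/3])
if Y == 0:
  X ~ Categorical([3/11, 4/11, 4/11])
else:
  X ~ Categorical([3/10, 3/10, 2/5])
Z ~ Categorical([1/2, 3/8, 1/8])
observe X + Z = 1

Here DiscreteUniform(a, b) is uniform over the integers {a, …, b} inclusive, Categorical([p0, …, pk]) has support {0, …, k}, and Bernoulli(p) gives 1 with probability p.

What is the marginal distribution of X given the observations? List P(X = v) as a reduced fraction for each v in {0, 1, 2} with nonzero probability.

P(X=0) = 36/89, P(X=1) = 53/89

Enumerate traces; 8 have nonzero weight after conditioning:
  (Y=0, X=0, Z=1) weight 3/88
  (Y=0, X=1, Z=0) weight 2/33
  (Y=1, X=0, Z=1) weight 1/80
  (Y=1, X=1, Z=0) weight 1/60
  (Y=2, X=0, Z=1) weight 1/40
  (Y=2, X=1, Z=0) weight 1/30
  (Y=3, X=0, Z=1) weight 3/80
  (Y=3, X=1, Z=0) weight 1/20
Group by X:
  weight(X=0) = 6/55
  weight(X=1) = 53/330
Total weight = 6/55 + 53/330 = 89/330
P(X=0 | obs) = 6/55 / 89/330 = 36/89
P(X=1 | obs) = 53/330 / 89/330 = 53/89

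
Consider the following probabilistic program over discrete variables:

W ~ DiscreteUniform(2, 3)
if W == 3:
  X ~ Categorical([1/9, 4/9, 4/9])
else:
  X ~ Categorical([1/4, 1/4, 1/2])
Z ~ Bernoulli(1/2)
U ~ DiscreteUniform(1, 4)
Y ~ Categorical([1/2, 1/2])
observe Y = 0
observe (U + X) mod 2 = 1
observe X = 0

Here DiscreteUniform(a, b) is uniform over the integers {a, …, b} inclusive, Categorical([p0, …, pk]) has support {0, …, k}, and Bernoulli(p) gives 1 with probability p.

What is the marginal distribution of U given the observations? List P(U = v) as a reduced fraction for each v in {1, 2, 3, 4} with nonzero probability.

Enumerate traces; 8 have nonzero weight after conditioning:
  (W=2, X=0, Z=0, U=1, Y=0) weight 1/128
  (W=2, X=0, Z=0, U=3, Y=0) weight 1/128
  (W=2, X=0, Z=1, U=1, Y=0) weight 1/128
  (W=2, X=0, Z=1, U=3, Y=0) weight 1/128
  (W=3, X=0, Z=0, U=1, Y=0) weight 1/288
  (W=3, X=0, Z=0, U=3, Y=0) weight 1/288
  (W=3, X=0, Z=1, U=1, Y=0) weight 1/288
  (W=3, X=0, Z=1, U=3, Y=0) weight 1/288
Group by U:
  weight(U=1) = 13/576
  weight(U=3) = 13/576
Total weight = 13/576 + 13/576 = 13/288
P(U=1 | obs) = 13/576 / 13/288 = 1/2
P(U=3 | obs) = 13/576 / 13/288 = 1/2

P(U=1) = 1/2, P(U=3) = 1/2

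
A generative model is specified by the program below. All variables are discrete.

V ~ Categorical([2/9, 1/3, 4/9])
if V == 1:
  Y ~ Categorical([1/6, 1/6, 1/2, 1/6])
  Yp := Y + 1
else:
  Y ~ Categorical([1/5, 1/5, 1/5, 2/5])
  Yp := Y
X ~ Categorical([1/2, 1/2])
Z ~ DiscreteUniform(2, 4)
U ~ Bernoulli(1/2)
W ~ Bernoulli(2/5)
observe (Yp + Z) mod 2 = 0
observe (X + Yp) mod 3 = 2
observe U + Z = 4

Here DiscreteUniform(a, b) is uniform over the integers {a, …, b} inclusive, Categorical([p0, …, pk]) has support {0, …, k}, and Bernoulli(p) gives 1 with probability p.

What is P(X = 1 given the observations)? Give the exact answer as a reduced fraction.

P(X = 1 | obs) = 22/39

Enumerate traces; 14 have nonzero weight after conditioning:
  (V=0, Y=1, X=1, Z=3, U=1, W=0) weight 1/450
  (V=0, Y=1, X=1, Z=3, U=1, W=1) weight 1/675
  (V=0, Y=2, X=0, Z=4, U=0, W=0) weight 1/450
  (V=0, Y=2, X=0, Z=4, U=0, W=1) weight 1/675
  (V=1, Y=0, X=1, Z=3, U=1, W=0) weight 1/360
  (V=1, Y=0, X=1, Z=3, U=1, W=1) weight 1/540
  (V=1, Y=1, X=0, Z=4, U=0, W=0) weight 1/360
  (V=1, Y=1, X=0, Z=4, U=0, W=1) weight 1/540
  … 6 more
Group by X:
  weight(X=0) = 17/1080
  weight(X=1) = 11/540
Total weight = 17/1080 + 11/540 = 13/360
P(X=0 | obs) = 17/1080 / 13/360 = 17/39
P(X=1 | obs) = 11/540 / 13/360 = 22/39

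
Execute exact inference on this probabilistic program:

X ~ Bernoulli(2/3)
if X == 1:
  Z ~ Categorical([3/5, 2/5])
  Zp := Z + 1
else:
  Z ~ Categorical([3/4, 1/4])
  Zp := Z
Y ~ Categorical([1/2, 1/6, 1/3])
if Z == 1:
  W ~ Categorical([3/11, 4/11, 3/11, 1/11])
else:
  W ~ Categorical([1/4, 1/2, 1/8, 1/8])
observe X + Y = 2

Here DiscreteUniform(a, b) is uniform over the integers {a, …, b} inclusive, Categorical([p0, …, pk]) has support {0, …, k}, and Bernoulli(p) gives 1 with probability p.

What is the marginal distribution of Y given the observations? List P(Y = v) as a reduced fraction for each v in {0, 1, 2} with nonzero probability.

P(Y=1) = 1/2, P(Y=2) = 1/2

Enumerate traces; 16 have nonzero weight after conditioning:
  (X=0, Z=0, Y=2, W=0) weight 1/48
  (X=0, Z=0, Y=2, W=1) weight 1/24
  (X=0, Z=0, Y=2, W=2) weight 1/96
  (X=0, Z=0, Y=2, W=3) weight 1/96
  (X=0, Z=1, Y=2, W=0) weight 1/132
  (X=0, Z=1, Y=2, W=1) weight 1/99
  (X=0, Z=1, Y=2, W=2) weight 1/132
  (X=0, Z=1, Y=2, W=3) weight 1/396
  (X=1, Z=0, Y=1, W=0) weight 1/60
  … 7 more
Group by Y:
  weight(Y=1) = 1/9
  weight(Y=2) = 1/9
Total weight = 1/9 + 1/9 = 2/9
P(Y=1 | obs) = 1/9 / 2/9 = 1/2
P(Y=2 | obs) = 1/9 / 2/9 = 1/2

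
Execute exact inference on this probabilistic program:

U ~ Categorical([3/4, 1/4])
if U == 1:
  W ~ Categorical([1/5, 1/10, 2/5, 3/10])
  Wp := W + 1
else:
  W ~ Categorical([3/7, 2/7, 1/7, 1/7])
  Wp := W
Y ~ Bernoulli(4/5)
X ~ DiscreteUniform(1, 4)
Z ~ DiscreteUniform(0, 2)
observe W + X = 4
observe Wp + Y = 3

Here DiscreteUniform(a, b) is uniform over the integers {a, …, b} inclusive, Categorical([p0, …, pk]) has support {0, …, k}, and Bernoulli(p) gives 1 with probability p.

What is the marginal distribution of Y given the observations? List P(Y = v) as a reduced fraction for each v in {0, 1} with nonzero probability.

P(Y=0) = 29/103, P(Y=1) = 74/103

Enumerate traces; 12 have nonzero weight after conditioning:
  (U=0, W=2, Y=1, X=2, Z=0) weight 1/140
  (U=0, W=2, Y=1, X=2, Z=1) weight 1/140
  (U=0, W=2, Y=1, X=2, Z=2) weight 1/140
  (U=0, W=3, Y=0, X=1, Z=0) weight 1/560
  (U=0, W=3, Y=0, X=1, Z=1) weight 1/560
  (U=0, W=3, Y=0, X=1, Z=2) weight 1/560
  (U=1, W=1, Y=1, X=3, Z=0) weight 1/600
  (U=1, W=1, Y=1, X=3, Z=1) weight 1/600
  … 4 more
Group by Y:
  weight(Y=0) = 29/2800
  weight(Y=1) = 37/1400
Total weight = 29/2800 + 37/1400 = 103/2800
P(Y=0 | obs) = 29/2800 / 103/2800 = 29/103
P(Y=1 | obs) = 37/1400 / 103/2800 = 74/103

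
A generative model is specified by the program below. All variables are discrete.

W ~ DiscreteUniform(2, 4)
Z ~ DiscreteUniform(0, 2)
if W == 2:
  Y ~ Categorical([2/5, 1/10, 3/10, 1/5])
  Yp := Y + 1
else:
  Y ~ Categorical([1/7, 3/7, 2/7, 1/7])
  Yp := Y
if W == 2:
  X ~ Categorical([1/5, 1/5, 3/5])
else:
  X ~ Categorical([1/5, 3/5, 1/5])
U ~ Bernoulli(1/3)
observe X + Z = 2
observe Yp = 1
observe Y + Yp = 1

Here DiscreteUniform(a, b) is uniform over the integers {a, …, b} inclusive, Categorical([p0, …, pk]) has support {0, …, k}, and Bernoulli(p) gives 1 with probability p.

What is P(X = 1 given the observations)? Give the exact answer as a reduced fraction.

P(X = 1 | obs) = 1/5

Enumerate traces; 6 have nonzero weight after conditioning:
  (W=2, Z=0, Y=0, X=2, U=0) weight 4/225
  (W=2, Z=0, Y=0, X=2, U=1) weight 2/225
  (W=2, Z=1, Y=0, X=1, U=0) weight 4/675
  (W=2, Z=1, Y=0, X=1, U=1) weight 2/675
  (W=2, Z=2, Y=0, X=0, U=0) weight 4/675
  (W=2, Z=2, Y=0, X=0, U=1) weight 2/675
Group by X:
  weight(X=0) = 2/225
  weight(X=1) = 2/225
  weight(X=2) = 2/75
Total weight = 2/225 + 2/225 + 2/75 = 2/45
P(X=0 | obs) = 2/225 / 2/45 = 1/5
P(X=1 | obs) = 2/225 / 2/45 = 1/5
P(X=2 | obs) = 2/75 / 2/45 = 3/5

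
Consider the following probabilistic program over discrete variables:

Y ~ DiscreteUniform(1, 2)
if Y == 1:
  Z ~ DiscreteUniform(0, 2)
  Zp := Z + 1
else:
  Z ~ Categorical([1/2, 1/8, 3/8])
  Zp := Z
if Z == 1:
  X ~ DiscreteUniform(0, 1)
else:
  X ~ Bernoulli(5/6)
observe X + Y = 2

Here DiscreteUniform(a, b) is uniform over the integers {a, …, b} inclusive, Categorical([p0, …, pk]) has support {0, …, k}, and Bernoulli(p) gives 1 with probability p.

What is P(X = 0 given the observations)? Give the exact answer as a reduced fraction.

Enumerate traces; 6 have nonzero weight after conditioning:
  (Y=1, Z=0, X=1) weight 5/36
  (Y=1, Z=1, X=1) weight 1/12
  (Y=1, Z=2, X=1) weight 5/36
  (Y=2, Z=0, X=0) weight 1/24
  (Y=2, Z=1, X=0) weight 1/32
  (Y=2, Z=2, X=0) weight 1/32
Group by X:
  weight(X=0) = 5/48
  weight(X=1) = 13/36
Total weight = 5/48 + 13/36 = 67/144
P(X=0 | obs) = 5/48 / 67/144 = 15/67
P(X=1 | obs) = 13/36 / 67/144 = 52/67

P(X = 0 | obs) = 15/67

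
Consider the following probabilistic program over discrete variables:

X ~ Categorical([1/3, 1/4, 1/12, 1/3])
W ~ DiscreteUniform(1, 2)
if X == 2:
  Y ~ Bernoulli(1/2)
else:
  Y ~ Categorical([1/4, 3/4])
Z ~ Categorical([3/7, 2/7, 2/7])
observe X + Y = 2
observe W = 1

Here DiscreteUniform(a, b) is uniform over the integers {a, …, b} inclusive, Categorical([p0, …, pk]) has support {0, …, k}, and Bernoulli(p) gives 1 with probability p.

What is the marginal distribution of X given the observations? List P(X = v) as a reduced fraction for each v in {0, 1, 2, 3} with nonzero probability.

P(X=1) = 9/11, P(X=2) = 2/11

Enumerate traces; 6 have nonzero weight after conditioning:
  (X=1, W=1, Y=1, Z=0) weight 9/224
  (X=1, W=1, Y=1, Z=1) weight 3/112
  (X=1, W=1, Y=1, Z=2) weight 3/112
  (X=2, W=1, Y=0, Z=0) weight 1/112
  (X=2, W=1, Y=0, Z=1) weight 1/168
  (X=2, W=1, Y=0, Z=2) weight 1/168
Group by X:
  weight(X=1) = 3/32
  weight(X=2) = 1/48
Total weight = 3/32 + 1/48 = 11/96
P(X=1 | obs) = 3/32 / 11/96 = 9/11
P(X=2 | obs) = 1/48 / 11/96 = 2/11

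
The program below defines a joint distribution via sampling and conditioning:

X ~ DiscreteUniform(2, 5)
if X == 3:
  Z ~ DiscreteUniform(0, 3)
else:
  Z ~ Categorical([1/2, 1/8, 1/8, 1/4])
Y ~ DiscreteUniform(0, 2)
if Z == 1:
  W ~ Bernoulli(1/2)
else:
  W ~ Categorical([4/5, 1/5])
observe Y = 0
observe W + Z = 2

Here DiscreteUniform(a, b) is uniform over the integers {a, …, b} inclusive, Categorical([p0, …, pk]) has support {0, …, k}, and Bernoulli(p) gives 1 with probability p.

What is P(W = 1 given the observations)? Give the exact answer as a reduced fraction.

P(W = 1 | obs) = 5/13

Enumerate traces; 8 have nonzero weight after conditioning:
  (X=2, Z=1, Y=0, W=1) weight 1/192
  (X=2, Z=2, Y=0, W=0) weight 1/120
  (X=3, Z=1, Y=0, W=1) weight 1/96
  (X=3, Z=2, Y=0, W=0) weight 1/60
  (X=4, Z=1, Y=0, W=1) weight 1/192
  (X=4, Z=2, Y=0, W=0) weight 1/120
  (X=5, Z=1, Y=0, W=1) weight 1/192
  (X=5, Z=2, Y=0, W=0) weight 1/120
Group by W:
  weight(W=0) = 1/24
  weight(W=1) = 5/192
Total weight = 1/24 + 5/192 = 13/192
P(W=0 | obs) = 1/24 / 13/192 = 8/13
P(W=1 | obs) = 5/192 / 13/192 = 5/13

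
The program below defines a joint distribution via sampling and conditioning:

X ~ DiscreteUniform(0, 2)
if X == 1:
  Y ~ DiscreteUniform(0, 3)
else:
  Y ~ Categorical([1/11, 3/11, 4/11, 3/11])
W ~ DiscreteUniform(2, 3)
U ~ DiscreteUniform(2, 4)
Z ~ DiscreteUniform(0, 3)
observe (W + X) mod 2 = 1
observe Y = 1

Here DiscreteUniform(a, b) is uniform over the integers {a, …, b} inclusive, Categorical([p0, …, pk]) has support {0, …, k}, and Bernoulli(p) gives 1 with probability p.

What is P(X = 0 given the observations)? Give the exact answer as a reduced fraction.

Enumerate traces; 36 have nonzero weight after conditioning:
  (X=0, Y=1, W=3, U=2, Z=0) weight 1/264
  (X=0, Y=1, W=3, U=2, Z=1) weight 1/264
  (X=0, Y=1, W=3, U=2, Z=2) weight 1/264
  (X=0, Y=1, W=3, U=2, Z=3) weight 1/264
  (X=0, Y=1, W=3, U=3, Z=0) weight 1/264
  (X=0, Y=1, W=3, U=3, Z=1) weight 1/264
  (X=0, Y=1, W=3, U=3, Z=2) weight 1/264
  (X=0, Y=1, W=3, U=3, Z=3) weight 1/264
  (X=1, Y=1, W=2, U=2, Z=0) weight 1/288
  (X=2, Y=1, W=3, U=2, Z=0) weight 1/264
  … 26 more
Group by X:
  weight(X=0) = 1/22
  weight(X=1) = 1/24
  weight(X=2) = 1/22
Total weight = 1/22 + 1/24 + 1/22 = 35/264
P(X=0 | obs) = 1/22 / 35/264 = 12/35
P(X=1 | obs) = 1/24 / 35/264 = 11/35
P(X=2 | obs) = 1/22 / 35/264 = 12/35

P(X = 0 | obs) = 12/35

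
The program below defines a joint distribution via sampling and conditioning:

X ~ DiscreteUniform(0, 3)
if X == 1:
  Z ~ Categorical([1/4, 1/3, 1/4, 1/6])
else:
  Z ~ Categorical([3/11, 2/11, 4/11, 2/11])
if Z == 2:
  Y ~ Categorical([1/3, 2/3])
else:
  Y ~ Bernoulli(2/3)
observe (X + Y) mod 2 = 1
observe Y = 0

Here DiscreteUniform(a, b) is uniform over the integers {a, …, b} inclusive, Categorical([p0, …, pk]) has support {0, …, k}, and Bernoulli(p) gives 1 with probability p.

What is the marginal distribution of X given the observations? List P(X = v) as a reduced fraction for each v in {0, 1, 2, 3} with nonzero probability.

P(X=1) = 1/2, P(X=3) = 1/2

Enumerate traces; 8 have nonzero weight after conditioning:
  (X=1, Z=0, Y=0) weight 1/48
  (X=1, Z=1, Y=0) weight 1/36
  (X=1, Z=2, Y=0) weight 1/48
  (X=1, Z=3, Y=0) weight 1/72
  (X=3, Z=0, Y=0) weight 1/44
  (X=3, Z=1, Y=0) weight 1/66
  (X=3, Z=2, Y=0) weight 1/33
  (X=3, Z=3, Y=0) weight 1/66
Group by X:
  weight(X=1) = 1/12
  weight(X=3) = 1/12
Total weight = 1/12 + 1/12 = 1/6
P(X=1 | obs) = 1/12 / 1/6 = 1/2
P(X=3 | obs) = 1/12 / 1/6 = 1/2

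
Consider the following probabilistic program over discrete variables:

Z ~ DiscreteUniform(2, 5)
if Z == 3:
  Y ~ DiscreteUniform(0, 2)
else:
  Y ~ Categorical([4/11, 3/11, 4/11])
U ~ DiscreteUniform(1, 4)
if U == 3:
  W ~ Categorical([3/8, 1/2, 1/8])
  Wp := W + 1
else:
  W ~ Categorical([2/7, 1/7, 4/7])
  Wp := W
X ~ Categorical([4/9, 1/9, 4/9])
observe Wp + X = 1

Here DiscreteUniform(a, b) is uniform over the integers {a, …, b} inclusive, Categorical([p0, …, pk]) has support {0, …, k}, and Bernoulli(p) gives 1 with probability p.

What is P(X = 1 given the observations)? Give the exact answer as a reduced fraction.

P(X = 1 | obs) = 4/19

Enumerate traces; 84 have nonzero weight after conditioning:
  (Z=2, Y=0, U=1, W=0, X=1) weight 1/1386
  (Z=2, Y=0, U=1, W=1, X=0) weight 1/693
  (Z=2, Y=0, U=2, W=0, X=1) weight 1/1386
  (Z=2, Y=0, U=2, W=1, X=0) weight 1/693
  (Z=2, Y=0, U=3, W=0, X=0) weight 1/264
  (Z=2, Y=0, U=4, W=0, X=1) weight 1/1386
  (Z=2, Y=0, U=4, W=1, X=0) weight 1/693
  (Z=2, Y=1, U=1, W=0, X=1) weight 1/1848
  … 76 more
Group by X:
  weight(X=0) = 5/56
  weight(X=1) = 1/42
Total weight = 5/56 + 1/42 = 19/168
P(X=0 | obs) = 5/56 / 19/168 = 15/19
P(X=1 | obs) = 1/42 / 19/168 = 4/19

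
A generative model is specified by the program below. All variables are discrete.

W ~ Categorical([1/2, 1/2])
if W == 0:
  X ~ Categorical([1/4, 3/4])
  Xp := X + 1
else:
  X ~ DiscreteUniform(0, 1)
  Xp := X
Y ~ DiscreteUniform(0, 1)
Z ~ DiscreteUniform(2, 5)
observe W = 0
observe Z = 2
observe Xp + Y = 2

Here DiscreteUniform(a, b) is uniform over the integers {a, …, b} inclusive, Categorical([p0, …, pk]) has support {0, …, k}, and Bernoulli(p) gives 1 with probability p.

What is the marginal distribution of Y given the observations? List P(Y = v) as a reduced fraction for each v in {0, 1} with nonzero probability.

Enumerate traces; 2 have nonzero weight after conditioning:
  (W=0, X=0, Y=1, Z=2) weight 1/64
  (W=0, X=1, Y=0, Z=2) weight 3/64
Group by Y:
  weight(Y=0) = 3/64
  weight(Y=1) = 1/64
Total weight = 3/64 + 1/64 = 1/16
P(Y=0 | obs) = 3/64 / 1/16 = 3/4
P(Y=1 | obs) = 1/64 / 1/16 = 1/4

P(Y=0) = 3/4, P(Y=1) = 1/4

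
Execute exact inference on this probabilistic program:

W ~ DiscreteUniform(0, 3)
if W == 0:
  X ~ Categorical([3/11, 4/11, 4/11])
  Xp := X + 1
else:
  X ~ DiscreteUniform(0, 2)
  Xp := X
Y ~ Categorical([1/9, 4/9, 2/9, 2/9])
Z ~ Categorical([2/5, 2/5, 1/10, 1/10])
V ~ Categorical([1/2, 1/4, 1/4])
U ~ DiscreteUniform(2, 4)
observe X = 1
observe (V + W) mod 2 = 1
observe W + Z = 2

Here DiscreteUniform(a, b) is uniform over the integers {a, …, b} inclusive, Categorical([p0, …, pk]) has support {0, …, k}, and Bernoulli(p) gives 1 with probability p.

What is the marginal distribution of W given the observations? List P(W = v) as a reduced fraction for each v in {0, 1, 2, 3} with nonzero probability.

Enumerate traces; 48 have nonzero weight after conditioning:
  (W=0, X=1, Y=0, Z=2, V=1, U=2) weight 1/11880
  (W=0, X=1, Y=0, Z=2, V=1, U=3) weight 1/11880
  (W=0, X=1, Y=0, Z=2, V=1, U=4) weight 1/11880
  (W=0, X=1, Y=1, Z=2, V=1, U=2) weight 1/2970
  (W=0, X=1, Y=1, Z=2, V=1, U=3) weight 1/2970
  (W=0, X=1, Y=1, Z=2, V=1, U=4) weight 1/2970
  (W=0, X=1, Y=2, Z=2, V=1, U=2) weight 1/5940
  (W=0, X=1, Y=2, Z=2, V=1, U=3) weight 1/5940
  (W=1, X=1, Y=0, Z=1, V=0, U=2) weight 1/1620
  (W=2, X=1, Y=0, Z=0, V=1, U=2) weight 1/3240
  … 38 more
Group by W:
  weight(W=0) = 1/440
  weight(W=1) = 1/40
  weight(W=2) = 1/120
Total weight = 1/440 + 1/40 + 1/120 = 47/1320
P(W=0 | obs) = 1/440 / 47/1320 = 3/47
P(W=1 | obs) = 1/40 / 47/1320 = 33/47
P(W=2 | obs) = 1/120 / 47/1320 = 11/47

P(W=0) = 3/47, P(W=1) = 33/47, P(W=2) = 11/47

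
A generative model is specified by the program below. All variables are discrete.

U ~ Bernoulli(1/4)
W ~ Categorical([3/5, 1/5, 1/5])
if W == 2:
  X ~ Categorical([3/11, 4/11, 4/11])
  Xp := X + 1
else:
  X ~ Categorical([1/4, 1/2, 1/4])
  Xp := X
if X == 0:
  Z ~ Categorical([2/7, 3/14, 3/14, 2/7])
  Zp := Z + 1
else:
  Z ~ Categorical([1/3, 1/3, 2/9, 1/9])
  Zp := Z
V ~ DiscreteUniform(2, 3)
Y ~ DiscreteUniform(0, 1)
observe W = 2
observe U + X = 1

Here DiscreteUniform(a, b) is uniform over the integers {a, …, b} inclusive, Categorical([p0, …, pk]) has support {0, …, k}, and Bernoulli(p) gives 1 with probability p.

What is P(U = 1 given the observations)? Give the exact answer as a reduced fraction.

P(U = 1 | obs) = 1/5

Enumerate traces; 32 have nonzero weight after conditioning:
  (U=0, W=2, X=1, Z=0, V=2, Y=0) weight 1/220
  (U=0, W=2, X=1, Z=0, V=2, Y=1) weight 1/220
  (U=0, W=2, X=1, Z=0, V=3, Y=0) weight 1/220
  (U=0, W=2, X=1, Z=0, V=3, Y=1) weight 1/220
  (U=0, W=2, X=1, Z=1, V=2, Y=0) weight 1/220
  (U=0, W=2, X=1, Z=1, V=2, Y=1) weight 1/220
  (U=0, W=2, X=1, Z=1, V=3, Y=0) weight 1/220
  (U=0, W=2, X=1, Z=1, V=3, Y=1) weight 1/220
  (U=1, W=2, X=0, Z=0, V=2, Y=0) weight 3/3080
  … 23 more
Group by U:
  weight(U=0) = 3/55
  weight(U=1) = 3/220
Total weight = 3/55 + 3/220 = 3/44
P(U=0 | obs) = 3/55 / 3/44 = 4/5
P(U=1 | obs) = 3/220 / 3/44 = 1/5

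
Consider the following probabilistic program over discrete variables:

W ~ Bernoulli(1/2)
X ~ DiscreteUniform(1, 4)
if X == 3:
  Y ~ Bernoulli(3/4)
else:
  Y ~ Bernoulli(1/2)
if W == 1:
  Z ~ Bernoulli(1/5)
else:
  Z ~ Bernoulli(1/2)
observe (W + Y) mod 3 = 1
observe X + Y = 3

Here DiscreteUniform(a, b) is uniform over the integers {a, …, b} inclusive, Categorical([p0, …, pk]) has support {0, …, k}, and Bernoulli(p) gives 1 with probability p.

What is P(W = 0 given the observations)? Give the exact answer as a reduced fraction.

Enumerate traces; 4 have nonzero weight after conditioning:
  (W=0, X=2, Y=1, Z=0) weight 1/32
  (W=0, X=2, Y=1, Z=1) weight 1/32
  (W=1, X=3, Y=0, Z=0) weight 1/40
  (W=1, X=3, Y=0, Z=1) weight 1/160
Group by W:
  weight(W=0) = 1/16
  weight(W=1) = 1/32
Total weight = 1/16 + 1/32 = 3/32
P(W=0 | obs) = 1/16 / 3/32 = 2/3
P(W=1 | obs) = 1/32 / 3/32 = 1/3

P(W = 0 | obs) = 2/3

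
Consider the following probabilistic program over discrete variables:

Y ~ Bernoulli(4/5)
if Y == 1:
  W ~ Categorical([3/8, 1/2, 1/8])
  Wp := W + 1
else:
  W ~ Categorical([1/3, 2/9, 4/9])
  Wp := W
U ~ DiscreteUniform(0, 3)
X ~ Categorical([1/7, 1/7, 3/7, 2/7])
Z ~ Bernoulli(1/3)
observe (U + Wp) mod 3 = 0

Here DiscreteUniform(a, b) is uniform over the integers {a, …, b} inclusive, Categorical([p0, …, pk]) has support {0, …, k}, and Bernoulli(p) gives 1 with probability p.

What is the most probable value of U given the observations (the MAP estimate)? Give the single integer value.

argmax_v P(U = v | obs) = 1

Enumerate traces; 64 have nonzero weight after conditioning:
  (Y=0, W=0, U=0, X=0, Z=0) weight 1/630
  (Y=0, W=0, U=0, X=0, Z=1) weight 1/1260
  (Y=0, W=0, U=0, X=1, Z=0) weight 1/630
  (Y=0, W=0, U=0, X=1, Z=1) weight 1/1260
  (Y=0, W=0, U=0, X=2, Z=0) weight 1/210
  (Y=0, W=0, U=0, X=2, Z=1) weight 1/420
  (Y=0, W=0, U=0, X=3, Z=0) weight 1/315
  (Y=0, W=0, U=0, X=3, Z=1) weight 1/630
  (Y=0, W=0, U=3, X=0, Z=0) weight 1/630
  (Y=0, W=1, U=2, X=0, Z=0) weight 1/945
  … 54 more
Group by U:
  weight(U=0) = 1/24
  weight(U=1) = 11/90
  weight(U=2) = 31/360
  weight(U=3) = 1/24
Total weight = 1/24 + 11/90 + 31/360 + 1/24 = 7/24
P(U=0 | obs) = 1/24 / 7/24 = 1/7
P(U=1 | obs) = 11/90 / 7/24 = 44/105
P(U=2 | obs) = 31/360 / 7/24 = 31/105
P(U=3 | obs) = 1/24 / 7/24 = 1/7
argmax = 1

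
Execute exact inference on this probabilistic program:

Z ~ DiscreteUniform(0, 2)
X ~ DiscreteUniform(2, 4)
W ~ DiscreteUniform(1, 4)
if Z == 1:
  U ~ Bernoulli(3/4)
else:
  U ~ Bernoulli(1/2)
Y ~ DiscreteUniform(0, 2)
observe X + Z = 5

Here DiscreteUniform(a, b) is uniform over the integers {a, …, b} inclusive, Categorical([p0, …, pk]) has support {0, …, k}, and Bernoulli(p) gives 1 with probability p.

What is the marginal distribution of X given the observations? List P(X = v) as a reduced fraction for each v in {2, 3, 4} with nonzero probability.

P(X=3) = 1/2, P(X=4) = 1/2

Enumerate traces; 48 have nonzero weight after conditioning:
  (Z=1, X=4, W=1, U=0, Y=0) weight 1/432
  (Z=1, X=4, W=1, U=0, Y=1) weight 1/432
  (Z=1, X=4, W=1, U=0, Y=2) weight 1/432
  (Z=1, X=4, W=1, U=1, Y=0) weight 1/144
  (Z=1, X=4, W=1, U=1, Y=1) weight 1/144
  (Z=1, X=4, W=1, U=1, Y=2) weight 1/144
  (Z=1, X=4, W=2, U=0, Y=0) weight 1/432
  (Z=1, X=4, W=2, U=0, Y=1) weight 1/432
  (Z=2, X=3, W=1, U=0, Y=0) weight 1/216
  … 39 more
Group by X:
  weight(X=3) = 1/9
  weight(X=4) = 1/9
Total weight = 1/9 + 1/9 = 2/9
P(X=3 | obs) = 1/9 / 2/9 = 1/2
P(X=4 | obs) = 1/9 / 2/9 = 1/2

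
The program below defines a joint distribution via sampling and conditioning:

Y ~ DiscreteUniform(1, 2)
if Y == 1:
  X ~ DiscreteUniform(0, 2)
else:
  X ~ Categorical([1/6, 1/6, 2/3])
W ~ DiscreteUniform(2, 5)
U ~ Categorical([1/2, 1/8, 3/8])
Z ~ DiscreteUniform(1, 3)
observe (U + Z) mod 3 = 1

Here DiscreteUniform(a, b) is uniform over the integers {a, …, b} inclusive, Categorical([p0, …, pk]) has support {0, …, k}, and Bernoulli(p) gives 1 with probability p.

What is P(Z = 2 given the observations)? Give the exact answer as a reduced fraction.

Enumerate traces; 72 have nonzero weight after conditioning:
  (Y=1, X=0, W=2, U=0, Z=1) weight 1/144
  (Y=1, X=0, W=2, U=1, Z=3) weight 1/576
  (Y=1, X=0, W=2, U=2, Z=2) weight 1/192
  (Y=1, X=0, W=3, U=0, Z=1) weight 1/144
  (Y=1, X=0, W=3, U=1, Z=3) weight 1/576
  (Y=1, X=0, W=3, U=2, Z=2) weight 1/192
  (Y=1, X=0, W=4, U=0, Z=1) weight 1/144
  (Y=1, X=0, W=4, U=1, Z=3) weight 1/576
  … 64 more
Group by Z:
  weight(Z=1) = 1/6
  weight(Z=2) = 1/8
  weight(Z=3) = 1/24
Total weight = 1/6 + 1/8 + 1/24 = 1/3
P(Z=1 | obs) = 1/6 / 1/3 = 1/2
P(Z=2 | obs) = 1/8 / 1/3 = 3/8
P(Z=3 | obs) = 1/24 / 1/3 = 1/8

P(Z = 2 | obs) = 3/8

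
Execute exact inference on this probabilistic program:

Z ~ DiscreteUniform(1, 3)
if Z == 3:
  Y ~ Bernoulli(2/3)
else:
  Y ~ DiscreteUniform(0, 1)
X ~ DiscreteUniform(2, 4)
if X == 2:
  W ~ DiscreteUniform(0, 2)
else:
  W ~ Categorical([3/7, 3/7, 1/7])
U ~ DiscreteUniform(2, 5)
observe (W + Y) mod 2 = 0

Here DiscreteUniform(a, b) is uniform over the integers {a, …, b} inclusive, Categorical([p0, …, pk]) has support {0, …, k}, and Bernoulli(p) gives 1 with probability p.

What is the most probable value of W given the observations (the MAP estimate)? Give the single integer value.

argmax_v P(W = v | obs) = 1

Enumerate traces; 108 have nonzero weight after conditioning:
  (Z=1, Y=0, X=2, W=0, U=2) weight 1/216
  (Z=1, Y=0, X=2, W=0, U=3) weight 1/216
  (Z=1, Y=0, X=2, W=0, U=4) weight 1/216
  (Z=1, Y=0, X=2, W=0, U=5) weight 1/216
  (Z=1, Y=0, X=2, W=2, U=2) weight 1/216
  (Z=1, Y=0, X=2, W=2, U=3) weight 1/216
  (Z=1, Y=0, X=2, W=2, U=4) weight 1/216
  (Z=1, Y=0, X=2, W=2, U=5) weight 1/216
  (Z=1, Y=1, X=2, W=1, U=2) weight 1/216
  … 99 more
Group by W:
  weight(W=0) = 100/567
  weight(W=1) = 125/567
  weight(W=2) = 52/567
Total weight = 100/567 + 125/567 + 52/567 = 277/567
P(W=0 | obs) = 100/567 / 277/567 = 100/277
P(W=1 | obs) = 125/567 / 277/567 = 125/277
P(W=2 | obs) = 52/567 / 277/567 = 52/277
argmax = 1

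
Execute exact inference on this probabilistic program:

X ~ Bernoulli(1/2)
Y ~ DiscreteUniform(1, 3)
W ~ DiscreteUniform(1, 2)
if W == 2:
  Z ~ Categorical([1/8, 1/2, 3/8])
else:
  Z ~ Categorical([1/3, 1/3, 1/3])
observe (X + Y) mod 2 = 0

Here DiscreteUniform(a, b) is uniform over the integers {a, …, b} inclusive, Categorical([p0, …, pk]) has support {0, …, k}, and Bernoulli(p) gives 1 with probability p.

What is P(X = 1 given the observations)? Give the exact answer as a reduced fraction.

Enumerate traces; 18 have nonzero weight after conditioning:
  (X=0, Y=2, W=1, Z=0) weight 1/36
  (X=0, Y=2, W=1, Z=1) weight 1/36
  (X=0, Y=2, W=1, Z=2) weight 1/36
  (X=0, Y=2, W=2, Z=0) weight 1/96
  (X=0, Y=2, W=2, Z=1) weight 1/24
  (X=0, Y=2, W=2, Z=2) weight 1/32
  (X=1, Y=1, W=1, Z=0) weight 1/36
  (X=1, Y=1, W=1, Z=1) weight 1/36
  … 10 more
Group by X:
  weight(X=0) = 1/6
  weight(X=1) = 1/3
Total weight = 1/6 + 1/3 = 1/2
P(X=0 | obs) = 1/6 / 1/2 = 1/3
P(X=1 | obs) = 1/3 / 1/2 = 2/3

P(X = 1 | obs) = 2/3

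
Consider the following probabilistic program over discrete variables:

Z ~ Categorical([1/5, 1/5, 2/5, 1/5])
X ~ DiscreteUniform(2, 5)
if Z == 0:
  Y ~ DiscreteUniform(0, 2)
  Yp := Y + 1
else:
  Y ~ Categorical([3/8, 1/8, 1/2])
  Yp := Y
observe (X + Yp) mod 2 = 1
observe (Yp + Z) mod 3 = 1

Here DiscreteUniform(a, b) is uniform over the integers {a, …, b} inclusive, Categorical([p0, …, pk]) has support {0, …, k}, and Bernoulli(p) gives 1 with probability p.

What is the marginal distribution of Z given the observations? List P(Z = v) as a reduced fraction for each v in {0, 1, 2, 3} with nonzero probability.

Enumerate traces; 8 have nonzero weight after conditioning:
  (Z=0, X=2, Y=0) weight 1/60
  (Z=0, X=4, Y=0) weight 1/60
  (Z=1, X=3, Y=0) weight 3/160
  (Z=1, X=5, Y=0) weight 3/160
  (Z=2, X=3, Y=2) weight 1/20
  (Z=2, X=5, Y=2) weight 1/20
  (Z=3, X=2, Y=1) weight 1/160
  (Z=3, X=4, Y=1) weight 1/160
Group by Z:
  weight(Z=0) = 1/30
  weight(Z=1) = 3/80
  weight(Z=2) = 1/10
  weight(Z=3) = 1/80
Total weight = 1/30 + 3/80 + 1/10 + 1/80 = 11/60
P(Z=0 | obs) = 1/30 / 11/60 = 2/11
P(Z=1 | obs) = 3/80 / 11/60 = 9/44
P(Z=2 | obs) = 1/10 / 11/60 = 6/11
P(Z=3 | obs) = 1/80 / 11/60 = 3/44

P(Z=0) = 2/11, P(Z=1) = 9/44, P(Z=2) = 6/11, P(Z=3) = 3/44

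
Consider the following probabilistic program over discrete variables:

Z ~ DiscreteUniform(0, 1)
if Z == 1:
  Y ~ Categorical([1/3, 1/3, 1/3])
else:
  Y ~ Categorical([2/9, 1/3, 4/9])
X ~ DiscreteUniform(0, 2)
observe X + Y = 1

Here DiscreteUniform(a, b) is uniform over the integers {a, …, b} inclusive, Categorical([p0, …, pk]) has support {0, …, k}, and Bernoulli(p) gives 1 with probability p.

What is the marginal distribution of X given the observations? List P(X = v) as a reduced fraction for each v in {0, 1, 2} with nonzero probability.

Enumerate traces; 4 have nonzero weight after conditioning:
  (Z=0, Y=0, X=1) weight 1/27
  (Z=0, Y=1, X=0) weight 1/18
  (Z=1, Y=0, X=1) weight 1/18
  (Z=1, Y=1, X=0) weight 1/18
Group by X:
  weight(X=0) = 1/9
  weight(X=1) = 5/54
Total weight = 1/9 + 5/54 = 11/54
P(X=0 | obs) = 1/9 / 11/54 = 6/11
P(X=1 | obs) = 5/54 / 11/54 = 5/11

P(X=0) = 6/11, P(X=1) = 5/11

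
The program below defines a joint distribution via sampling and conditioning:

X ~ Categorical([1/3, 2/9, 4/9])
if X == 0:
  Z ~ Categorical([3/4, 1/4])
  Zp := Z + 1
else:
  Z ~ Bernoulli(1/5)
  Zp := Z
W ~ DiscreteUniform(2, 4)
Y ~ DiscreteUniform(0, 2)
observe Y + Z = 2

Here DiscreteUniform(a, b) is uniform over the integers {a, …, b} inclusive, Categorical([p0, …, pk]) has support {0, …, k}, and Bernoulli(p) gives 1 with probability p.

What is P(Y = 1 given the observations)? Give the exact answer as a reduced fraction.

P(Y = 1 | obs) = 13/60

Enumerate traces; 18 have nonzero weight after conditioning:
  (X=0, Z=0, W=2, Y=2) weight 1/36
  (X=0, Z=0, W=3, Y=2) weight 1/36
  (X=0, Z=0, W=4, Y=2) weight 1/36
  (X=0, Z=1, W=2, Y=1) weight 1/108
  (X=0, Z=1, W=3, Y=1) weight 1/108
  (X=0, Z=1, W=4, Y=1) weight 1/108
  (X=1, Z=0, W=2, Y=2) weight 8/405
  (X=1, Z=0, W=3, Y=2) weight 8/405
  … 10 more
Group by Y:
  weight(Y=1) = 13/180
  weight(Y=2) = 47/180
Total weight = 13/180 + 47/180 = 1/3
P(Y=1 | obs) = 13/180 / 1/3 = 13/60
P(Y=2 | obs) = 47/180 / 1/3 = 47/60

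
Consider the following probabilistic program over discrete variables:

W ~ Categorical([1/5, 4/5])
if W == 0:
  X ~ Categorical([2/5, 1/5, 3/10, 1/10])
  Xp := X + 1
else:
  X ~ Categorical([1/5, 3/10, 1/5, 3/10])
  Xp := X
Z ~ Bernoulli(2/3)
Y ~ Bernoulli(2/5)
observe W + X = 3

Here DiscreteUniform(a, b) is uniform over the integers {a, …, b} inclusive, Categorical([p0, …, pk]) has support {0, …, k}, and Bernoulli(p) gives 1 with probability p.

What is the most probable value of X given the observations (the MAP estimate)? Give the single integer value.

argmax_v P(X = v | obs) = 2

Enumerate traces; 8 have nonzero weight after conditioning:
  (W=0, X=3, Z=0, Y=0) weight 1/250
  (W=0, X=3, Z=0, Y=1) weight 1/375
  (W=0, X=3, Z=1, Y=0) weight 1/125
  (W=0, X=3, Z=1, Y=1) weight 2/375
  (W=1, X=2, Z=0, Y=0) weight 4/125
  (W=1, X=2, Z=0, Y=1) weight 8/375
  (W=1, X=2, Z=1, Y=0) weight 8/125
  (W=1, X=2, Z=1, Y=1) weight 16/375
Group by X:
  weight(X=2) = 4/25
  weight(X=3) = 1/50
Total weight = 4/25 + 1/50 = 9/50
P(X=2 | obs) = 4/25 / 9/50 = 8/9
P(X=3 | obs) = 1/50 / 9/50 = 1/9
argmax = 2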